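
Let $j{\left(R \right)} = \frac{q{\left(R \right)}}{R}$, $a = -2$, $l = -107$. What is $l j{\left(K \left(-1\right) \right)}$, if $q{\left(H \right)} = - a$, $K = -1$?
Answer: $-214$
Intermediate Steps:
$q{\left(H \right)} = 2$ ($q{\left(H \right)} = \left(-1\right) \left(-2\right) = 2$)
$j{\left(R \right)} = \frac{2}{R}$
$l j{\left(K \left(-1\right) \right)} = - 107 \frac{2}{\left(-1\right) \left(-1\right)} = - 107 \cdot \frac{2}{1} = - 107 \cdot 2 \cdot 1 = \left(-107\right) 2 = -214$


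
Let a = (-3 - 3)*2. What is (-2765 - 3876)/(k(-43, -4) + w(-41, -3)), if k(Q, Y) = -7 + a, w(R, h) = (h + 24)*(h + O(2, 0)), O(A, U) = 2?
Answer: 6641/40 ≈ 166.02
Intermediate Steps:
a = -12 (a = -6*2 = -12)
w(R, h) = (2 + h)*(24 + h) (w(R, h) = (h + 24)*(h + 2) = (24 + h)*(2 + h) = (2 + h)*(24 + h))
k(Q, Y) = -19 (k(Q, Y) = -7 - 12 = -19)
(-2765 - 3876)/(k(-43, -4) + w(-41, -3)) = (-2765 - 3876)/(-19 + (48 + (-3)² + 26*(-3))) = -6641/(-19 + (48 + 9 - 78)) = -6641/(-19 - 21) = -6641/(-40) = -6641*(-1/40) = 6641/40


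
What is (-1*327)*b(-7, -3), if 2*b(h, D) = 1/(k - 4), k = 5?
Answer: -327/2 ≈ -163.50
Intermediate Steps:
b(h, D) = ½ (b(h, D) = 1/(2*(5 - 4)) = (½)/1 = (½)*1 = ½)
(-1*327)*b(-7, -3) = -1*327*(½) = -327*½ = -327/2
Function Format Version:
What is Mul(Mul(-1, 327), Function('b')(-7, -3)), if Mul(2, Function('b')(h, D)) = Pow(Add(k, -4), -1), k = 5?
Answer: Rational(-327, 2) ≈ -163.50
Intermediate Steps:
Function('b')(h, D) = Rational(1, 2) (Function('b')(h, D) = Mul(Rational(1, 2), Pow(Add(5, -4), -1)) = Mul(Rational(1, 2), Pow(1, -1)) = Mul(Rational(1, 2), 1) = Rational(1, 2))
Mul(Mul(-1, 327), Function('b')(-7, -3)) = Mul(Mul(-1, 327), Rational(1, 2)) = Mul(-327, Rational(1, 2)) = Rational(-327, 2)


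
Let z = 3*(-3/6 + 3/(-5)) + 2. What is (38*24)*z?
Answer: -5928/5 ≈ -1185.6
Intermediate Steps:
z = -13/10 (z = 3*(-3*⅙ + 3*(-⅕)) + 2 = 3*(-½ - ⅗) + 2 = 3*(-11/10) + 2 = -33/10 + 2 = -13/10 ≈ -1.3000)
(38*24)*z = (38*24)*(-13/10) = 912*(-13/10) = -5928/5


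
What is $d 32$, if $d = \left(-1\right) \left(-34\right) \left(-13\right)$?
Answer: $-14144$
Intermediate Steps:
$d = -442$ ($d = 34 \left(-13\right) = -442$)
$d 32 = \left(-442\right) 32 = -14144$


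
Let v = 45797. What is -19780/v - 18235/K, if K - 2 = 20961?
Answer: -1249756435/960042511 ≈ -1.3018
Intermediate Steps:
K = 20963 (K = 2 + 20961 = 20963)
-19780/v - 18235/K = -19780/45797 - 18235/20963 = -1249756435/960042511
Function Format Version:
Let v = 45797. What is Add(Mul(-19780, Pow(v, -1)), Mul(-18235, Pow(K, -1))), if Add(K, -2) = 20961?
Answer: Rational(-1249756435, 960042511) ≈ -1.3018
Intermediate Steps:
K = 20963 (K = Add(2, 20961) = 20963)
Add(Mul(-19780, Pow(v, -1)), Mul(-18235, Pow(K, -1))) = Add(Mul(-19780, Pow(45797, -1)), Mul(-18235, Pow(20963, -1))) = Add(Mul(-19780, Rational(1, 45797)), Mul(-18235, Rational(1, 20963))) = Add(Rational(-19780, 45797), Rational(-18235, 20963)) = Rational(-1249756435, 960042511)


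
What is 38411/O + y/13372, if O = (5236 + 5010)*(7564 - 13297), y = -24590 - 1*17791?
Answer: -1244993524525/392737766148 ≈ -3.1700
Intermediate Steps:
y = -42381 (y = -24590 - 17791 = -42381)
O = -58740318 (O = 10246*(-5733) = -58740318)
38411/O + y/13372 = 38411/(-58740318) - 42381/13372 = 38411*(-1/58740318) - 42381*1/13372 = -38411/58740318 - 42381/13372 = -1244993524525/392737766148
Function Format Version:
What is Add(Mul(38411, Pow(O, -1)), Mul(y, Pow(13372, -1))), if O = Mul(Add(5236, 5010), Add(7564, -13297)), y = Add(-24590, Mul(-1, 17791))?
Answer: Rational(-1244993524525, 392737766148) ≈ -3.1700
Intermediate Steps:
y = -42381 (y = Add(-24590, -17791) = -42381)
O = -58740318 (O = Mul(10246, -5733) = -58740318)
Add(Mul(38411, Pow(O, -1)), Mul(y, Pow(13372, -1))) = Add(Mul(38411, Pow(-58740318, -1)), Mul(-42381, Pow(13372, -1))) = Add(Mul(38411, Rational(-1, 58740318)), Mul(-42381, Rational(1, 13372))) = Add(Rational(-38411, 58740318), Rational(-42381, 13372)) = Rational(-1244993524525, 392737766148)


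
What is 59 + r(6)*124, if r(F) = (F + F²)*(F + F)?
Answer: 62555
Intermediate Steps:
r(F) = 2*F*(F + F²) (r(F) = (F + F²)*(2*F) = 2*F*(F + F²))
59 + r(6)*124 = 59 + (2*6²*(1 + 6))*124 = 59 + (2*36*7)*124 = 59 + 504*124 = 59 + 62496 = 62555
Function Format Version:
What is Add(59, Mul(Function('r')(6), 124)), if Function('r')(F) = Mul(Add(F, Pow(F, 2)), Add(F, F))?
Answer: 62555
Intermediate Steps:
Function('r')(F) = Mul(2, F, Add(F, Pow(F, 2))) (Function('r')(F) = Mul(Add(F, Pow(F, 2)), Mul(2, F)) = Mul(2, F, Add(F, Pow(F, 2))))
Add(59, Mul(Function('r')(6), 124)) = Add(59, Mul(Mul(2, Pow(6, 2), Add(1, 6)), 124)) = Add(59, Mul(Mul(2, 36, 7), 124)) = Add(59, Mul(504, 124)) = Add(59, 62496) = 62555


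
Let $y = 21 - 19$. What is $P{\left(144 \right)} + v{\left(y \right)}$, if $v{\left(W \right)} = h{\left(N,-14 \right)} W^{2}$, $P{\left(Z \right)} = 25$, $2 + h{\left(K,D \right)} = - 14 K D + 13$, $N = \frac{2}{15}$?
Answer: $\frac{2603}{15} \approx 173.53$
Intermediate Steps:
$N = \frac{2}{15}$ ($N = 2 \cdot \frac{1}{15} = \frac{2}{15} \approx 0.13333$)
$h{\left(K,D \right)} = 11 - 14 D K$ ($h{\left(K,D \right)} = -2 + \left(- 14 K D + 13\right) = -2 - \left(-13 + 14 D K\right) = 11 - 14 D K$)
$y = 2$ ($y = 21 - 19 = 2$)
$v{\left(W \right)} = \frac{557 W^{2}}{15}$ ($v{\left(W \right)} = \left(11 - \left(-196\right) \frac{2}{15}\right) W^{2} = \left(11 + \frac{392}{15}\right) W^{2} = \frac{557 W^{2}}{15}$)
$P{\left(144 \right)} + v{\left(y \right)} = 25 + \frac{557 \cdot 2^{2}}{15} = 25 + \frac{557}{15} \cdot 4 = 25 + \frac{2228}{15} = \frac{2603}{15}$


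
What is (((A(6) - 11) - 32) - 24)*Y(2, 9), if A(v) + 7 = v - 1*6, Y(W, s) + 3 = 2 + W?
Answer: -74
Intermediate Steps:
Y(W, s) = -1 + W (Y(W, s) = -3 + (2 + W) = -1 + W)
A(v) = -13 + v (A(v) = -7 + (v - 1*6) = -7 + (v - 6) = -7 + (-6 + v) = -13 + v)
(((A(6) - 11) - 32) - 24)*Y(2, 9) = ((((-13 + 6) - 11) - 32) - 24)*(-1 + 2) = (((-7 - 11) - 32) - 24)*1 = ((-18 - 32) - 24)*1 = (-50 - 24)*1 = -74*1 = -74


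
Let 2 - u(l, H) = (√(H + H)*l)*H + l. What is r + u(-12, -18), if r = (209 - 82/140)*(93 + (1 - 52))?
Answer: 43837/5 - 1296*I ≈ 8767.4 - 1296.0*I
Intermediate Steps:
u(l, H) = 2 - l - l*√2*H^(3/2) (u(l, H) = 2 - ((√(H + H)*l)*H + l) = 2 - ((√(2*H)*l)*H + l) = 2 - (((√2*√H)*l)*H + l) = 2 - ((l*√2*√H)*H + l) = 2 - (l*√2*H^(3/2) + l) = 2 - (l + l*√2*H^(3/2)) = 2 + (-l - l*√2*H^(3/2)) = 2 - l - l*√2*H^(3/2))
r = 43767/5 (r = (209 - 82*1/140)*(93 - 51) = (209 - 41/70)*42 = (14589/70)*42 = 43767/5 ≈ 8753.4)
r + u(-12, -18) = 43767/5 + (2 - 1*(-12) - 1*(-12)*√2*(-18)^(3/2)) = 43767/5 + (2 + 12 - 1*(-12)*√2*(-54*I*√2)) = 43767/5 + (2 + 12 - 1296*I) = 43767/5 + (14 - 1296*I) = 43837/5 - 1296*I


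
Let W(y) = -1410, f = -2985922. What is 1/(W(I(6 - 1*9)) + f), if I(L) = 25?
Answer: -1/2987332 ≈ -3.3475e-7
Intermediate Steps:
1/(W(I(6 - 1*9)) + f) = 1/(-1410 - 2985922) = 1/(-2987332) = -1/2987332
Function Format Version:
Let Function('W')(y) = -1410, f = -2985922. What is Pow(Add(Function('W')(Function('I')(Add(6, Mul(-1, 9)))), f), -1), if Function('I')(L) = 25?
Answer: Rational(-1, 2987332) ≈ -3.3475e-7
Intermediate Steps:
Pow(Add(Function('W')(Function('I')(Add(6, Mul(-1, 9)))), f), -1) = Pow(Add(-1410, -2985922), -1) = Pow(-2987332, -1) = Rational(-1, 2987332)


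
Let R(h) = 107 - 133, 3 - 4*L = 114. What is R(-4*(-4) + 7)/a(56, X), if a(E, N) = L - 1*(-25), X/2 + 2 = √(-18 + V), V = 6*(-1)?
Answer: 104/11 ≈ 9.4545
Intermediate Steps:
V = -6
L = -111/4 (L = ¾ - ¼*114 = ¾ - 57/2 = -111/4 ≈ -27.750)
X = -4 + 4*I*√6 (X = -4 + 2*√(-18 - 6) = -4 + 2*√(-24) = -4 + 2*(2*I*√6) = -4 + 4*I*√6 ≈ -4.0 + 9.798*I)
a(E, N) = -11/4 (a(E, N) = -111/4 - 1*(-25) = -111/4 + 25 = -11/4)
R(h) = -26
R(-4*(-4) + 7)/a(56, X) = -26/(-11/4) = -26*(-4/11) = 104/11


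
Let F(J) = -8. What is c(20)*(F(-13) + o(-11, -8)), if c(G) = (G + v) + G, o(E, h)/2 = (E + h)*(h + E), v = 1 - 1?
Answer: 28560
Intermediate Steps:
v = 0
o(E, h) = 2*(E + h)² (o(E, h) = 2*((E + h)*(h + E)) = 2*((E + h)*(E + h)) = 2*(E + h)²)
c(G) = 2*G (c(G) = (G + 0) + G = G + G = 2*G)
c(20)*(F(-13) + o(-11, -8)) = (2*20)*(-8 + 2*(-11 - 8)²) = 40*(-8 + 2*(-19)²) = 40*(-8 + 2*361) = 40*(-8 + 722) = 40*714 = 28560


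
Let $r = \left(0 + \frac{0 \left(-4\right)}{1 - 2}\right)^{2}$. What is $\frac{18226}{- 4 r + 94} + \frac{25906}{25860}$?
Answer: $\frac{118439881}{607710} \approx 194.9$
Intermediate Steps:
$r = 0$ ($r = \left(0 + \frac{0}{-1}\right)^{2} = \left(0 + 0 \left(-1\right)\right)^{2} = \left(0 + 0\right)^{2} = 0^{2} = 0$)
$\frac{18226}{- 4 r + 94} + \frac{25906}{25860} = \frac{18226}{\left(-4\right) 0 + 94} + \frac{25906}{25860} = \frac{18226}{0 + 94} + 25906 \cdot \frac{1}{25860} = \frac{18226}{94} + \frac{12953}{12930} = 18226 \cdot \frac{1}{94} + \frac{12953}{12930} = \frac{9113}{47} + \frac{12953}{12930} = \frac{118439881}{607710}$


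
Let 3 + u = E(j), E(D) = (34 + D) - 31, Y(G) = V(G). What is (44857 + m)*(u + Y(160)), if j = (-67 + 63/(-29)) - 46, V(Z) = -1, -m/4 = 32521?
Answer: 287129763/29 ≈ 9.9010e+6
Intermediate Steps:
m = -130084 (m = -4*32521 = -130084)
j = -3340/29 (j = (-67 + 63*(-1/29)) - 46 = (-67 - 63/29) - 46 = -2006/29 - 46 = -3340/29 ≈ -115.17)
Y(G) = -1
E(D) = 3 + D
u = -3340/29 (u = -3 + (3 - 3340/29) = -3 - 3253/29 = -3340/29 ≈ -115.17)
(44857 + m)*(u + Y(160)) = (44857 - 130084)*(-3340/29 - 1) = -85227*(-3369/29) = 287129763/29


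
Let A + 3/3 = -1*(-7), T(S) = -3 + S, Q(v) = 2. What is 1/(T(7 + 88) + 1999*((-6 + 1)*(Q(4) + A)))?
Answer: -1/79868 ≈ -1.2521e-5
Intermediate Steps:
A = 6 (A = -1 - 1*(-7) = -1 + 7 = 6)
1/(T(7 + 88) + 1999*((-6 + 1)*(Q(4) + A))) = 1/((-3 + (7 + 88)) + 1999*((-6 + 1)*(2 + 6))) = 1/((-3 + 95) + 1999*(-5*8)) = 1/(92 + 1999*(-40)) = 1/(92 - 79960) = 1/(-79868) = -1/79868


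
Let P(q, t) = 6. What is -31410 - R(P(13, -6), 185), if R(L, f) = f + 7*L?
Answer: -31637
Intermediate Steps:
-31410 - R(P(13, -6), 185) = -31410 - (185 + 7*6) = -31410 - (185 + 42) = -31410 - 1*227 = -31410 - 227 = -31637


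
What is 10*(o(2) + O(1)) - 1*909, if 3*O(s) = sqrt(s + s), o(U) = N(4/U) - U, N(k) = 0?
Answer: -929 + 10*sqrt(2)/3 ≈ -924.29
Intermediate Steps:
o(U) = -U (o(U) = 0 - U = -U)
O(s) = sqrt(2)*sqrt(s)/3 (O(s) = sqrt(s + s)/3 = sqrt(2*s)/3 = (sqrt(2)*sqrt(s))/3 = sqrt(2)*sqrt(s)/3)
10*(o(2) + O(1)) - 1*909 = 10*(-1*2 + sqrt(2)*sqrt(1)/3) - 1*909 = 10*(-2 + (1/3)*sqrt(2)*1) - 909 = 10*(-2 + sqrt(2)/3) - 909 = (-20 + 10*sqrt(2)/3) - 909 = -929 + 10*sqrt(2)/3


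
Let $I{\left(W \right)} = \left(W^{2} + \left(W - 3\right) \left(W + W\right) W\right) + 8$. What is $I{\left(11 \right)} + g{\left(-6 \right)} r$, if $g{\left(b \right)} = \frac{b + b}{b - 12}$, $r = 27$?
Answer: $2083$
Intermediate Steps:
$g{\left(b \right)} = \frac{2 b}{-12 + b}$
$I{\left(W \right)} = 8 + W^{2} + 2 W^{2} \left(-3 + W\right)$ ($I{\left(W \right)} = \left(W^{2} + \left(-3 + W\right) 2 W W\right) + 8 = \left(W^{2} + 2 W \left(-3 + W\right) W\right) + 8 = \left(W^{2} + 2 W^{2} \left(-3 + W\right)\right) + 8 = 8 + W^{2} + 2 W^{2} \left(-3 + W\right)$)
$I{\left(11 \right)} + g{\left(-6 \right)} r = \left(8 - 5 \cdot 11^{2} + 2 \cdot 11^{3}\right) + 2 \left(-6\right) \frac{1}{-12 - 6} \cdot 27 = \left(8 - 605 + 2 \cdot 1331\right) + 2 \left(-6\right) \frac{1}{-18} \cdot 27 = \left(8 - 605 + 2662\right) + 2 \left(-6\right) \left(- \frac{1}{18}\right) 27 = 2065 + \frac{2}{3} \cdot 27 = 2065 + 18 = 2083$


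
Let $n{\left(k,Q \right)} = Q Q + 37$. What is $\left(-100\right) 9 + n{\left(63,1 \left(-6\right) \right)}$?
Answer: $-827$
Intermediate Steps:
$n{\left(k,Q \right)} = 37 + Q^{2}$ ($n{\left(k,Q \right)} = Q^{2} + 37 = 37 + Q^{2}$)
$\left(-100\right) 9 + n{\left(63,1 \left(-6\right) \right)} = \left(-100\right) 9 + \left(37 + \left(1 \left(-6\right)\right)^{2}\right) = -900 + \left(37 + \left(-6\right)^{2}\right) = -900 + \left(37 + 36\right) = -900 + 73 = -827$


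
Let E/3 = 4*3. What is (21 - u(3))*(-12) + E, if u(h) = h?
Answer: -180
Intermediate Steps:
E = 36 (E = 3*(4*3) = 3*12 = 36)
(21 - u(3))*(-12) + E = (21 - 1*3)*(-12) + 36 = (21 - 3)*(-12) + 36 = 18*(-12) + 36 = -216 + 36 = -180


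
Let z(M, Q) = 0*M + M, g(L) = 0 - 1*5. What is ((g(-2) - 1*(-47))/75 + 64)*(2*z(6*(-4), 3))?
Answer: -77472/25 ≈ -3098.9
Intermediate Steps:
g(L) = -5 (g(L) = 0 - 5 = -5)
z(M, Q) = M (z(M, Q) = 0 + M = M)
((g(-2) - 1*(-47))/75 + 64)*(2*z(6*(-4), 3)) = ((-5 - 1*(-47))/75 + 64)*(2*(6*(-4))) = ((-5 + 47)*(1/75) + 64)*(2*(-24)) = (42*(1/75) + 64)*(-48) = (14/25 + 64)*(-48) = (1614/25)*(-48) = -77472/25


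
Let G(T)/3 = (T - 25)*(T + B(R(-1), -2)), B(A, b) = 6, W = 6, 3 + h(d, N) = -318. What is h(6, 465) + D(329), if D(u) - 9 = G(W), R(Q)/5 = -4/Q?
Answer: -996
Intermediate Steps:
h(d, N) = -321 (h(d, N) = -3 - 318 = -321)
R(Q) = -20/Q (R(Q) = 5*(-4/Q) = -20/Q)
G(T) = 3*(-25 + T)*(6 + T) (G(T) = 3*((T - 25)*(T + 6)) = 3*((-25 + T)*(6 + T)) = 3*(-25 + T)*(6 + T))
D(u) = -675 (D(u) = 9 + (-450 - 57*6 + 3*6²) = 9 + (-450 - 342 + 3*36) = 9 + (-450 - 342 + 108) = 9 - 684 = -675)
h(6, 465) + D(329) = -321 - 675 = -996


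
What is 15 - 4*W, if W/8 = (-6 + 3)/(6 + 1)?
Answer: 201/7 ≈ 28.714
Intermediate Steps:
W = -24/7 (W = 8*((-6 + 3)/(6 + 1)) = 8*(-3/7) = -24/7 ≈ -3.4286)
15 - 4*W = 15 - 4*(-24/7) = 15 + 96/7 = 201/7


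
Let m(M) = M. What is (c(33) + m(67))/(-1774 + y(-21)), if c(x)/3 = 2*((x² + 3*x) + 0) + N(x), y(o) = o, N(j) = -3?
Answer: -7186/1795 ≈ -4.0033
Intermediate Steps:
c(x) = -9 + 6*x² + 18*x (c(x) = 3*(2*((x² + 3*x) + 0) - 3) = 3*(2*(x² + 3*x) - 3) = 3*((2*x² + 6*x) - 3) = 3*(-3 + 2*x² + 6*x) = -9 + 6*x² + 18*x)
(c(33) + m(67))/(-1774 + y(-21)) = ((-9 + 6*33² + 18*33) + 67)/(-1774 - 21) = ((-9 + 6*1089 + 594) + 67)/(-1795) = ((-9 + 6534 + 594) + 67)*(-1/1795) = (7119 + 67)*(-1/1795) = 7186*(-1/1795) = -7186/1795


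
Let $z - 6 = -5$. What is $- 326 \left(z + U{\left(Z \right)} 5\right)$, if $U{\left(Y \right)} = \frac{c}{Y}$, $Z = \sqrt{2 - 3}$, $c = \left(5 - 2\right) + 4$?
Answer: $-326 + 11410 i \approx -326.0 + 11410.0 i$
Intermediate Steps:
$z = 1$ ($z = 6 - 5 = 1$)
$c = 7$ ($c = 3 + 4 = 7$)
$Z = i$ ($Z = \sqrt{-1} = i \approx 1.0 i$)
$U{\left(Y \right)} = \frac{7}{Y}$
$- 326 \left(z + U{\left(Z \right)} 5\right) = - 326 \left(1 + \frac{7}{i} 5\right) = - 326 \left(1 + 7 \left(- i\right) 5\right) = - 326 \left(1 + - 7 i 5\right) = - 326 \left(1 - 35 i\right) = -326 + 11410 i$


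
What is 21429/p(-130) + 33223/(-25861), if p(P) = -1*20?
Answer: -554839829/517220 ≈ -1072.7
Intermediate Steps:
p(P) = -20
21429/p(-130) + 33223/(-25861) = 21429/(-20) + 33223/(-25861) = 21429*(-1/20) + 33223*(-1/25861) = -21429/20 - 33223/25861 = -554839829/517220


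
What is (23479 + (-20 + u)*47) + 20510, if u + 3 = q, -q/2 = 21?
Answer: 40934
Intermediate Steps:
q = -42 (q = -2*21 = -42)
u = -45 (u = -3 - 42 = -45)
(23479 + (-20 + u)*47) + 20510 = (23479 + (-20 - 45)*47) + 20510 = (23479 - 65*47) + 20510 = (23479 - 3055) + 20510 = 20424 + 20510 = 40934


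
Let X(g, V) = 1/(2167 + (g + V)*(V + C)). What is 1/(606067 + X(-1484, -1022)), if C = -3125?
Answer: 10394549/6299793128784 ≈ 1.6500e-6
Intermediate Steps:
X(g, V) = 1/(2167 + (-3125 + V)*(V + g)) (X(g, V) = 1/(2167 + (g + V)*(V - 3125)) = 1/(2167 + (V + g)*(-3125 + V)) = 1/(2167 + (-3125 + V)*(V + g)))
1/(606067 + X(-1484, -1022)) = 1/(606067 + 1/(2167 + (-1022)**2 - 3125*(-1022) - 3125*(-1484) - 1022*(-1484))) = 1/(606067 + 1/(2167 + 1044484 + 3193750 + 4637500 + 1516648)) = 1/(606067 + 1/10394549) = 1/(6299793128784/10394549) = 10394549/6299793128784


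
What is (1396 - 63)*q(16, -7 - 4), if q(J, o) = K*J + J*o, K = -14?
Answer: -533200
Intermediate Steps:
q(J, o) = -14*J + J*o
(1396 - 63)*q(16, -7 - 4) = (1396 - 63)*(16*(-14 + (-7 - 4))) = 1333*(16*(-14 - 11)) = 1333*(16*(-25)) = 1333*(-400) = -533200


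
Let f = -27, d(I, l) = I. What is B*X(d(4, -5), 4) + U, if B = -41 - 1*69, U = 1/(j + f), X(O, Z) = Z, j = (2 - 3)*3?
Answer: -13201/30 ≈ -440.03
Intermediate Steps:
j = -3 (j = -1*3 = -3)
U = -1/30 (U = 1/(-3 - 27) = 1/(-30) = -1/30 ≈ -0.033333)
B = -110 (B = -41 - 69 = -110)
B*X(d(4, -5), 4) + U = -110*4 - 1/30 = -440 - 1/30 = -13201/30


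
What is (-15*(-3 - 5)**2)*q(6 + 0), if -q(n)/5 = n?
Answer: 28800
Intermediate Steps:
q(n) = -5*n
(-15*(-3 - 5)**2)*q(6 + 0) = (-15*(-3 - 5)**2)*(-5*(6 + 0)) = (-15*(-8)**2)*(-5*6) = -15*64*(-30) = -960*(-30) = 28800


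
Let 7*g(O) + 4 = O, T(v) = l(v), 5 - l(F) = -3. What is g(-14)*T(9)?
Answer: -144/7 ≈ -20.571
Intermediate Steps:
l(F) = 8 (l(F) = 5 - 1*(-3) = 5 + 3 = 8)
T(v) = 8
g(O) = -4/7 + O/7
g(-14)*T(9) = (-4/7 + (⅐)*(-14))*8 = (-4/7 - 2)*8 = -18/7*8 = -144/7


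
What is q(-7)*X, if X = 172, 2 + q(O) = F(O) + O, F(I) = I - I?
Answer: -1548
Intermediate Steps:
F(I) = 0
q(O) = -2 + O (q(O) = -2 + (0 + O) = -2 + O)
q(-7)*X = (-2 - 7)*172 = -9*172 = -1548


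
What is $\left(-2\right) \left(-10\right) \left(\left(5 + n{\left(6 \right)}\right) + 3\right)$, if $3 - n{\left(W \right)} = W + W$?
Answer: $-20$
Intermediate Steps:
$n{\left(W \right)} = 3 - 2 W$ ($n{\left(W \right)} = 3 - \left(W + W\right) = 3 - 2 W$)
$\left(-2\right) \left(-10\right) \left(\left(5 + n{\left(6 \right)}\right) + 3\right) = \left(-2\right) \left(-10\right) \left(\left(5 + \left(3 - 12\right)\right) + 3\right) = 20 \left(\left(5 + \left(3 - 12\right)\right) + 3\right) = 20 \left(\left(5 - 9\right) + 3\right) = 20 \left(-4 + 3\right) = 20 \left(-1\right) = -20$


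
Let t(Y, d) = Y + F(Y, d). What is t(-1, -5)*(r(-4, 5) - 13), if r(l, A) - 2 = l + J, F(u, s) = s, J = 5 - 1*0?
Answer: 60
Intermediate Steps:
J = 5 (J = 5 + 0 = 5)
t(Y, d) = Y + d
r(l, A) = 7 + l (r(l, A) = 2 + (l + 5) = 2 + (5 + l) = 7 + l)
t(-1, -5)*(r(-4, 5) - 13) = (-1 - 5)*((7 - 4) - 13) = -6*(3 - 13) = -6*(-10) = 60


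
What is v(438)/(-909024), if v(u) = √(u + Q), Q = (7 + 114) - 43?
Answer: -√129/454512 ≈ -2.4989e-5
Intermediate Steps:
Q = 78 (Q = 121 - 43 = 78)
v(u) = √(78 + u) (v(u) = √(u + 78) = √(78 + u))
v(438)/(-909024) = √(78 + 438)/(-909024) = √516*(-1/909024) = (2*√129)*(-1/909024) = -√129/454512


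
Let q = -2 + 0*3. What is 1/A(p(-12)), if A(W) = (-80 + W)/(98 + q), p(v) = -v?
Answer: -24/17 ≈ -1.4118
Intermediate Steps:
q = -2 (q = -2 + 0 = -2)
A(W) = -⅚ + W/96 (A(W) = (-80 + W)/(98 - 2) = (-80 + W)/96 = (-80 + W)*(1/96) = -⅚ + W/96)
1/A(p(-12)) = 1/(-⅚ + (-1*(-12))/96) = 1/(-⅚ + (1/96)*12) = 1/(-⅚ + ⅛) = 1/(-17/24) = -24/17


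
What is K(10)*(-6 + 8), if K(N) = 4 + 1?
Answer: 10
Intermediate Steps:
K(N) = 5
K(10)*(-6 + 8) = 5*(-6 + 8) = 5*2 = 10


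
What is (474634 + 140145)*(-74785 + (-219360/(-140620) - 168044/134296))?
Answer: -10853052748059556221/236058794 ≈ -4.5976e+10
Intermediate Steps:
(474634 + 140145)*(-74785 + (-219360/(-140620) - 168044/134296)) = 614779*(-74785 + (-219360*(-1/140620) - 168044*1/134296)) = 614779*(-74785 + (10968/7031 - 42011/33574)) = 614779*(-74785 + 72860291/236058794) = 614779*(-17653584048999/236058794) = -10853052748059556221/236058794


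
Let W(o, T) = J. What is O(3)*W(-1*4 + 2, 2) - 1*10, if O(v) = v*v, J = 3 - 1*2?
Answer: -1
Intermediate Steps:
J = 1 (J = 3 - 2 = 1)
O(v) = v²
W(o, T) = 1
O(3)*W(-1*4 + 2, 2) - 1*10 = 3²*1 - 1*10 = 9*1 - 10 = 9 - 10 = -1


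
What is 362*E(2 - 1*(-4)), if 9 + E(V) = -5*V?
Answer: -14118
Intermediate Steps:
E(V) = -9 - 5*V
362*E(2 - 1*(-4)) = 362*(-9 - 5*(2 - 1*(-4))) = 362*(-9 - 5*(2 + 4)) = 362*(-9 - 5*6) = 362*(-9 - 30) = 362*(-39) = -14118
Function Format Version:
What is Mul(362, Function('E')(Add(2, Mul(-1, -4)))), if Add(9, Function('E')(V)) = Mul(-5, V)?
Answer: -14118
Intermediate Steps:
Function('E')(V) = Add(-9, Mul(-5, V))
Mul(362, Function('E')(Add(2, Mul(-1, -4)))) = Mul(362, Add(-9, Mul(-5, Add(2, Mul(-1, -4))))) = Mul(362, Add(-9, Mul(-5, Add(2, 4)))) = Mul(362, Add(-9, Mul(-5, 6))) = Mul(362, Add(-9, -30)) = Mul(362, -39) = -14118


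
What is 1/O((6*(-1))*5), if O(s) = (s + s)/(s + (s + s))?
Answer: 3/2 ≈ 1.5000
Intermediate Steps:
O(s) = ⅔ (O(s) = (2*s)/(s + 2*s) = (2*s)/((3*s)) = (2*s)*(1/(3*s)) = ⅔)
1/O((6*(-1))*5) = 1/(⅔) = 3/2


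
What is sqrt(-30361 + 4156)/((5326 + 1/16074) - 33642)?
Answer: -16074*I*sqrt(26205)/455151383 ≈ -0.0057169*I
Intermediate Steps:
sqrt(-30361 + 4156)/((5326 + 1/16074) - 33642) = sqrt(-26205)/((5326 + 1/16074) - 33642) = (I*sqrt(26205))/(85610125/16074 - 33642) = (I*sqrt(26205))/(-455151383/16074) = (I*sqrt(26205))*(-16074/455151383) = -16074*I*sqrt(26205)/455151383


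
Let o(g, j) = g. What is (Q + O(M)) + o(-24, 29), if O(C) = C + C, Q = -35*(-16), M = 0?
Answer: 536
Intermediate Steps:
Q = 560
O(C) = 2*C
(Q + O(M)) + o(-24, 29) = (560 + 2*0) - 24 = (560 + 0) - 24 = 560 - 24 = 536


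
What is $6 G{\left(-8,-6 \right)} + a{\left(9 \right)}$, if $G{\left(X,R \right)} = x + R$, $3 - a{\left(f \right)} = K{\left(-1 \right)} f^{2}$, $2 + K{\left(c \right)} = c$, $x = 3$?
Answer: $228$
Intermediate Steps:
$K{\left(c \right)} = -2 + c$
$a{\left(f \right)} = 3 + 3 f^{2}$ ($a{\left(f \right)} = 3 - \left(-2 - 1\right) f^{2} = 3 - - 3 f^{2} = 3 + 3 f^{2}$)
$G{\left(X,R \right)} = 3 + R$
$6 G{\left(-8,-6 \right)} + a{\left(9 \right)} = 6 \left(3 - 6\right) + \left(3 + 3 \cdot 9^{2}\right) = 6 \left(-3\right) + \left(3 + 3 \cdot 81\right) = -18 + \left(3 + 243\right) = -18 + 246 = 228$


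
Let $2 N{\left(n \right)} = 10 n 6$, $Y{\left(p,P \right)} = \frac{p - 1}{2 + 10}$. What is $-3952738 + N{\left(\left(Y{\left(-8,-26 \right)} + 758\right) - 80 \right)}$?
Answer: $- \frac{7864841}{2} \approx -3.9324 \cdot 10^{6}$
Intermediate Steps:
$Y{\left(p,P \right)} = - \frac{1}{12} + \frac{p}{12}$ ($Y{\left(p,P \right)} = \frac{-1 + p}{12} = \left(-1 + p\right) \frac{1}{12} = - \frac{1}{12} + \frac{p}{12}$)
$N{\left(n \right)} = 30 n$ ($N{\left(n \right)} = \frac{10 n 6}{2} = \frac{60 n}{2} = 30 n$)
$-3952738 + N{\left(\left(Y{\left(-8,-26 \right)} + 758\right) - 80 \right)} = -3952738 + 30 \left(\left(\left(- \frac{1}{12} + \frac{1}{12} \left(-8\right)\right) + 758\right) - 80\right) = -3952738 + 30 \left(\left(\left(- \frac{1}{12} - \frac{2}{3}\right) + 758\right) - 80\right) = -3952738 + 30 \left(\left(- \frac{3}{4} + 758\right) - 80\right) = -3952738 + 30 \left(\frac{3029}{4} - 80\right) = -3952738 + 30 \cdot \frac{2709}{4} = -3952738 + \frac{40635}{2} = - \frac{7864841}{2}$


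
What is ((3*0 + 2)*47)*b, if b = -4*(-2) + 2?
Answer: 940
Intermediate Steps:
b = 10 (b = 8 + 2 = 10)
((3*0 + 2)*47)*b = ((3*0 + 2)*47)*10 = ((0 + 2)*47)*10 = (2*47)*10 = 94*10 = 940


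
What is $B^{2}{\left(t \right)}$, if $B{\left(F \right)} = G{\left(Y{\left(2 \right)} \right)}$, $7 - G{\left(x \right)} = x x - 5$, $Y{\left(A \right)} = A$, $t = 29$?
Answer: $64$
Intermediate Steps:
$G{\left(x \right)} = 12 - x^{2}$ ($G{\left(x \right)} = 7 - \left(x x - 5\right) = 7 - \left(x^{2} - 5\right) = 7 - \left(-5 + x^{2}\right) = 12 - x^{2}$)
$B{\left(F \right)} = 8$ ($B{\left(F \right)} = 12 - 2^{2} = 12 - 4 = 8$)
$B^{2}{\left(t \right)} = 8^{2} = 64$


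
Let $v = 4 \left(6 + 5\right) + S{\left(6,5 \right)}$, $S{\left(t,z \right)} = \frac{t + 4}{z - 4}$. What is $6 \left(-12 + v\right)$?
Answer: $252$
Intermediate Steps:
$S{\left(t,z \right)} = \frac{4 + t}{-4 + z}$
$v = 54$ ($v = 4 \left(6 + 5\right) + \frac{4 + 6}{-4 + 5} = 4 \cdot 11 + 1^{-1} \cdot 10 = 44 + 1 \cdot 10 = 44 + 10 = 54$)
$6 \left(-12 + v\right) = 6 \left(-12 + 54\right) = 6 \cdot 42 = 252$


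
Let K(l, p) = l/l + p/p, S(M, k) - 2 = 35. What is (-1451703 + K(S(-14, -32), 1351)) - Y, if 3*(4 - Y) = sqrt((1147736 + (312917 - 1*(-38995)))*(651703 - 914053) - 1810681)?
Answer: -1451705 + I*sqrt(393434463481)/3 ≈ -1.4517e+6 + 2.0908e+5*I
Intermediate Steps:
S(M, k) = 37 (S(M, k) = 2 + 35 = 37)
K(l, p) = 2 (K(l, p) = 1 + 1 = 2)
Y = 4 - I*sqrt(393434463481)/3 (Y = 4 - sqrt((1147736 + (312917 - 1*(-38995)))*(651703 - 914053) - 1810681)/3 = 4 - sqrt((1147736 + (312917 + 38995))*(-262350) - 1810681)/3 = 4 - sqrt((1147736 + 351912)*(-262350) - 1810681)/3 = 4 - sqrt(1499648*(-262350) - 1810681)/3 = 4 - sqrt(-393432652800 - 1810681)/3 = 4 - I*sqrt(393434463481)/3 ≈ 4.0 - 2.0908e+5*I)
(-1451703 + K(S(-14, -32), 1351)) - Y = (-1451703 + 2) - (4 - I*sqrt(393434463481)/3) = -1451701 + (-4 + I*sqrt(393434463481)/3) = -1451705 + I*sqrt(393434463481)/3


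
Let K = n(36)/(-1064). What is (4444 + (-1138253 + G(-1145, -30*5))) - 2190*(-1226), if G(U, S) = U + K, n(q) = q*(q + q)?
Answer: 206147814/133 ≈ 1.5500e+6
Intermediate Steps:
n(q) = 2*q**2 (n(q) = q*(2*q) = 2*q**2)
K = -324/133 (K = (2*36**2)/(-1064) = (2*1296)*(-1/1064) = 2592*(-1/1064) = -324/133 ≈ -2.4361)
G(U, S) = -324/133 + U (G(U, S) = U - 324/133 = -324/133 + U)
(4444 + (-1138253 + G(-1145, -30*5))) - 2190*(-1226) = (4444 + (-1138253 + (-324/133 - 1145))) - 2190*(-1226) = (4444 + (-1138253 - 152609/133)) + 2684940 = (4444 - 151540258/133) + 2684940 = -150949206/133 + 2684940 = 206147814/133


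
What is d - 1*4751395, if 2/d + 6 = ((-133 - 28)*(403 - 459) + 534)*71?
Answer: -1610827435689/339022 ≈ -4.7514e+6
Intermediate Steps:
d = 1/339022 (d = 2/(-6 + ((-133 - 28)*(403 - 459) + 534)*71) = 2/(-6 + (-161*(-56) + 534)*71) = 2/(-6 + (9016 + 534)*71) = 2/(-6 + 9550*71) = 2/(-6 + 678050) = 2/678044 = 2*(1/678044) = 1/339022 ≈ 2.9497e-6)
d - 1*4751395 = 1/339022 - 1*4751395 = 1/339022 - 4751395 = -1610827435689/339022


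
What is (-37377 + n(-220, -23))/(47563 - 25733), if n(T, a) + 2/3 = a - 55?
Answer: -112367/65490 ≈ -1.7158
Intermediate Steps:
n(T, a) = -167/3 + a (n(T, a) = -⅔ + (a - 55) = -⅔ + (-55 + a) = -167/3 + a)
(-37377 + n(-220, -23))/(47563 - 25733) = (-37377 + (-167/3 - 23))/(47563 - 25733) = (-37377 - 236/3)/21830 = -112367/3*1/21830 = -112367/65490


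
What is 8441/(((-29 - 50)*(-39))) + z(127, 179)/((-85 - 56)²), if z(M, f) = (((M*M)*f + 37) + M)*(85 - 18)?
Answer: 198725067802/20417787 ≈ 9732.9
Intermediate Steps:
z(M, f) = 2479 + 67*M + 67*f*M² (z(M, f) = ((M²*f + 37) + M)*67 = ((f*M² + 37) + M)*67 = ((37 + f*M²) + M)*67 = (37 + M + f*M²)*67 = 2479 + 67*M + 67*f*M²)
8441/(((-29 - 50)*(-39))) + z(127, 179)/((-85 - 56)²) = 8441/(((-29 - 50)*(-39))) + (2479 + 67*127 + 67*179*127²)/((-85 - 56)²) = 8441/((-79*(-39))) + (2479 + 8509 + 67*179*16129)/((-141)²) = 8441/3081 + (2479 + 8509 + 193435097)/19881 = 8441*(1/3081) + 193446085*(1/19881) = 8441/3081 + 193446085/19881 = 198725067802/20417787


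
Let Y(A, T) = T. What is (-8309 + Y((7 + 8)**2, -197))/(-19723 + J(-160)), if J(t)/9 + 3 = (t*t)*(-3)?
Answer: 4253/355475 ≈ 0.011964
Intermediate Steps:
J(t) = -27 - 27*t**2 (J(t) = -27 + 9*((t*t)*(-3)) = -27 + 9*(t**2*(-3)) = -27 + 9*(-3*t**2) = -27 - 27*t**2)
(-8309 + Y((7 + 8)**2, -197))/(-19723 + J(-160)) = (-8309 - 197)/(-19723 + (-27 - 27*(-160)**2)) = -8506/(-19723 + (-27 - 27*25600)) = -8506/(-19723 + (-27 - 691200)) = -8506/(-19723 - 691227) = -8506/(-710950) = -8506*(-1/710950) = 4253/355475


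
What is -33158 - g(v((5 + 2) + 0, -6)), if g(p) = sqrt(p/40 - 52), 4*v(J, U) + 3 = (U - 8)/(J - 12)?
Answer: -33158 - 7*I*sqrt(1698)/40 ≈ -33158.0 - 7.2112*I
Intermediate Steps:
v(J, U) = -3/4 + (-8 + U)/(4*(-12 + J)) (v(J, U) = -3/4 + ((U - 8)/(J - 12))/4 = -3/4 + ((-8 + U)/(-12 + J))/4 = -3/4 + (-8 + U)/(4*(-12 + J)))
g(p) = sqrt(-52 + p/40) (g(p) = sqrt(p*(1/40) - 52) = sqrt(p/40 - 52) = sqrt(-52 + p/40))
-33158 - g(v((5 + 2) + 0, -6)) = -33158 - sqrt(-20800 + 10*((28 - 6 - 3*((5 + 2) + 0))/(4*(-12 + ((5 + 2) + 0)))))/20 = -33158 - sqrt(-20800 + 10*((28 - 6 - 3*(7 + 0))/(4*(-12 + (7 + 0)))))/20 = -33158 - sqrt(-20800 + 10*((28 - 6 - 3*7)/(4*(-12 + 7))))/20 = -33158 - sqrt(-20800 + 10*((1/4)*(28 - 6 - 21)/(-5)))/20 = -33158 - sqrt(-20800 + 10*((1/4)*(-1/5)*1))/20 = -33158 - sqrt(-20800 + 10*(-1/20))/20 = -33158 - sqrt(-20800 - 1/2)/20 = -33158 - sqrt(-41601/2)/20 = -33158 - 7*I*sqrt(1698)/2/20 = -33158 - 7*I*sqrt(1698)/40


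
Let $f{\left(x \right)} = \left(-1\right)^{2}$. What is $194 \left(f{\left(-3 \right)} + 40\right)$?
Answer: $7954$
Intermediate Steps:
$f{\left(x \right)} = 1$
$194 \left(f{\left(-3 \right)} + 40\right) = 194 \left(1 + 40\right) = 194 \cdot 41 = 7954$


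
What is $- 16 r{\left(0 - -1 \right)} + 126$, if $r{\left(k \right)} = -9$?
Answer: $270$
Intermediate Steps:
$- 16 r{\left(0 - -1 \right)} + 126 = \left(-16\right) \left(-9\right) + 126 = 144 + 126 = 270$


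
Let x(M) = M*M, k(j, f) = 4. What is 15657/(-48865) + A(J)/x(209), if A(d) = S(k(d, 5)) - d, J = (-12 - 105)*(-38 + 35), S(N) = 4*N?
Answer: -700283192/2134472065 ≈ -0.32808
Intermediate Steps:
x(M) = M²
J = 351 (J = -117*(-3) = 351)
A(d) = 16 - d (A(d) = 4*4 - d = 16 - d)
15657/(-48865) + A(J)/x(209) = 15657/(-48865) + (16 - 1*351)/(209²) = 15657*(-1/48865) + (16 - 351)/43681 = -15657/48865 - 335*1/43681 = -15657/48865 - 335/43681 = -700283192/2134472065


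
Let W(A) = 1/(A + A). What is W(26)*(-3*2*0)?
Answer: 0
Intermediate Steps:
W(A) = 1/(2*A)
W(26)*(-3*2*0) = ((1/2)/26)*(-3*2*0) = ((1/2)*(1/26))*(-6*0) = (1/52)*0 = 0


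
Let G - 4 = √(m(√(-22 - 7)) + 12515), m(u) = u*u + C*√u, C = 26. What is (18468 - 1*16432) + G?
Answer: 2040 + √(12486 + 26*29^(¼)*√I) ≈ 2151.9 + 0.19058*I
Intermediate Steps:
m(u) = u² + 26*√u (m(u) = u*u + 26*√u = u² + 26*√u)
G = 4 + √(12486 + 26*29^(¼)*√I) (G = 4 + √(((√(-22 - 7))² + 26*√(√(-22 - 7))) + 12515) = 4 + √(((√(-29))² + 26*√(√(-29))) + 12515) = 4 + √(((I*√29)² + 26*√(I*√29)) + 12515) = 4 + √((-29 + 26*(29^(¼)*√I)) + 12515) = 4 + √((-29 + 26*29^(¼)*√I) + 12515) = 4 + √(12486 + 26*29^(¼)*√I) ≈ 115.93 + 0.19058*I)
(18468 - 1*16432) + G = (18468 - 1*16432) + (4 + √(12486 + 26*29^(¼)*√I)) = (18468 - 16432) + (4 + √(12486 + 26*29^(¼)*√I)) = 2036 + (4 + √(12486 + 26*29^(¼)*√I)) = 2040 + √(12486 + 26*29^(¼)*√I)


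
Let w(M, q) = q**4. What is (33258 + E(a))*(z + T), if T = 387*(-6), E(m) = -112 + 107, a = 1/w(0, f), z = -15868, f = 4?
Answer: -604872070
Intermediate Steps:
a = 1/256 (a = 1/(4**4) = 1/256 ≈ 0.0039063)
E(m) = -5
T = -2322
(33258 + E(a))*(z + T) = (33258 - 5)*(-15868 - 2322) = 33253*(-18190) = -604872070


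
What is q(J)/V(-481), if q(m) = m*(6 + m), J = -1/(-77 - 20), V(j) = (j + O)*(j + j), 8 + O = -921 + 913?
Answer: 583/4498574626 ≈ 1.2960e-7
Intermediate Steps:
O = -16 (O = -8 + (-921 + 913) = -8 - 8 = -16)
V(j) = 2*j*(-16 + j) (V(j) = (j - 16)*(j + j) = (-16 + j)*(2*j) = 2*j*(-16 + j))
J = 1/97 (J = -1/(-97) = -1*(-1/97) = 1/97 ≈ 0.010309)
q(J)/V(-481) = ((6 + 1/97)/97)/((2*(-481)*(-16 - 481))) = ((1/97)*(583/97))/((2*(-481)*(-497))) = (583/9409)/478114 = (583/9409)*(1/478114) = 583/4498574626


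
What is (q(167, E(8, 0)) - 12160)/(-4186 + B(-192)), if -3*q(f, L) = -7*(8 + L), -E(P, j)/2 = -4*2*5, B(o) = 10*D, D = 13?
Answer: 4483/1521 ≈ 2.9474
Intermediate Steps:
B(o) = 130 (B(o) = 10*13 = 130)
E(P, j) = 80 (E(P, j) = -2*(-4*2)*5 = -(-16)*5 = -2*(-40) = 80)
q(f, L) = 56/3 + 7*L/3 (q(f, L) = -(-7)*(8 + L)/3 = -(-56 - 7*L)/3 = 56/3 + 7*L/3)
(q(167, E(8, 0)) - 12160)/(-4186 + B(-192)) = ((56/3 + (7/3)*80) - 12160)/(-4186 + 130) = ((56/3 + 560/3) - 12160)/(-4056) = (616/3 - 12160)*(-1/4056) = -35864/3*(-1/4056) = 4483/1521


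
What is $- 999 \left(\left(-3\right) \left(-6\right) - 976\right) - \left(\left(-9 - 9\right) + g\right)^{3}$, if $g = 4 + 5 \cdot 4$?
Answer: $956826$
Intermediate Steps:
$g = 24$ ($g = 4 + 20 = 24$)
$- 999 \left(\left(-3\right) \left(-6\right) - 976\right) - \left(\left(-9 - 9\right) + g\right)^{3} = - 999 \left(\left(-3\right) \left(-6\right) - 976\right) - \left(\left(-9 - 9\right) + 24\right)^{3} = - 999 \left(18 - 976\right) - \left(-18 + 24\right)^{3} = \left(-999\right) \left(-958\right) - 6^{3} = 957042 - 216 = 956826$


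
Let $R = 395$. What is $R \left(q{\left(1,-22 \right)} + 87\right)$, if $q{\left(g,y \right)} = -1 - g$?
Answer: $33575$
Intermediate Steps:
$R \left(q{\left(1,-22 \right)} + 87\right) = 395 \left(\left(-1 - 1\right) + 87\right) = 395 \left(-2 + 87\right) = 395 \cdot 85 = 33575$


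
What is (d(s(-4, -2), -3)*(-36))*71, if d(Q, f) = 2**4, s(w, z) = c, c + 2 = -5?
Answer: -40896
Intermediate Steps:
c = -7 (c = -2 - 5 = -7)
s(w, z) = -7
d(Q, f) = 16
(d(s(-4, -2), -3)*(-36))*71 = (16*(-36))*71 = -576*71 = -40896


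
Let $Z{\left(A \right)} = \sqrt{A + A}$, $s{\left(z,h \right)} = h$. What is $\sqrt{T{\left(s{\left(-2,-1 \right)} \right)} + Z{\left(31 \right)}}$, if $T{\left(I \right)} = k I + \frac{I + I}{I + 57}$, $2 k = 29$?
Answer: $\frac{\sqrt{-2849 + 196 \sqrt{62}}}{14} \approx 2.581 i$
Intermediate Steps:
$k = \frac{29}{2}$ ($k = \frac{1}{2} \cdot 29 = \frac{29}{2} \approx 14.5$)
$Z{\left(A \right)} = \sqrt{2} \sqrt{A}$ ($Z{\left(A \right)} = \sqrt{2 A} = \sqrt{2} \sqrt{A}$)
$T{\left(I \right)} = \frac{29 I}{2} + \frac{2 I}{57 + I}$ ($T{\left(I \right)} = \frac{29 I}{2} + \frac{I + I}{I + 57} = \frac{29 I}{2} + \frac{2 I}{57 + I}$)
$\sqrt{T{\left(s{\left(-2,-1 \right)} \right)} + Z{\left(31 \right)}} = \sqrt{\frac{1}{2} \left(-1\right) \frac{1}{57 - 1} \left(1657 + 29 \left(-1\right)\right) + \sqrt{2} \sqrt{31}} = \sqrt{\frac{1}{2} \left(-1\right) \frac{1}{56} \left(1657 - 29\right) + \sqrt{62}} = \sqrt{\frac{1}{2} \left(-1\right) \frac{1}{56} \cdot 1628 + \sqrt{62}} = \sqrt{- \frac{407}{28} + \sqrt{62}}$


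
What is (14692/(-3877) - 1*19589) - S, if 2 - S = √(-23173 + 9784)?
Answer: -75968999/3877 + I*√13389 ≈ -19595.0 + 115.71*I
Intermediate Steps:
S = 2 - I*√13389 (S = 2 - √(-23173 + 9784) = 2 - √(-13389) = 2 - I*√13389 ≈ 2.0 - 115.71*I)
(14692/(-3877) - 1*19589) - S = (14692/(-3877) - 1*19589) - (2 - I*√13389) = (14692*(-1/3877) - 19589) + (-2 + I*√13389) = (-14692/3877 - 19589) + (-2 + I*√13389) = -75961245/3877 + (-2 + I*√13389) = -75968999/3877 + I*√13389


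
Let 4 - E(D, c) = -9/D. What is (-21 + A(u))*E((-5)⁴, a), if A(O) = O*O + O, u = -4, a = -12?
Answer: -22581/625 ≈ -36.130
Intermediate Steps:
E(D, c) = 4 + 9/D (E(D, c) = 4 - (-9)/D = 4 + 9/D)
A(O) = O + O² (A(O) = O² + O = O + O²)
(-21 + A(u))*E((-5)⁴, a) = (-21 - 4*(1 - 4))*(4 + 9/((-5)⁴)) = (-21 - 4*(-3))*(4 + 9/625) = (-21 + 12)*(4 + 9*(1/625)) = -9*(4 + 9/625) = -9*2509/625 = -22581/625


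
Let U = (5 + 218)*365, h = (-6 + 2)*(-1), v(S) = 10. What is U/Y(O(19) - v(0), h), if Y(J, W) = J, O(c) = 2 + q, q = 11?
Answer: 81395/3 ≈ 27132.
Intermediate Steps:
h = 4 (h = -4*(-1) = 4)
O(c) = 13 (O(c) = 2 + 11 = 13)
U = 81395 (U = 223*365 = 81395)
U/Y(O(19) - v(0), h) = 81395/(13 - 1*10) = 81395/(13 - 10) = 81395/3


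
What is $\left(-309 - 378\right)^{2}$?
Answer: $471969$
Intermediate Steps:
$\left(-309 - 378\right)^{2} = \left(-687\right)^{2} = 471969$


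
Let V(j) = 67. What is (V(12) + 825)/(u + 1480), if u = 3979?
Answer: 892/5459 ≈ 0.16340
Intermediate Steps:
(V(12) + 825)/(u + 1480) = (67 + 825)/(3979 + 1480) = 892/5459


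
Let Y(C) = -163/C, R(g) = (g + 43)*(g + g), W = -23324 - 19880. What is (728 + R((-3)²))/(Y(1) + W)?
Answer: -1664/43367 ≈ -0.038370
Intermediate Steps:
W = -43204
R(g) = 2*g*(43 + g) (R(g) = (43 + g)*(2*g) = 2*g*(43 + g))
(728 + R((-3)²))/(Y(1) + W) = (728 + 2*(-3)²*(43 + (-3)²))/(-163/1 - 43204) = (728 + 2*9*(43 + 9))/(-163*1 - 43204) = (728 + 2*9*52)/(-163 - 43204) = (728 + 936)/(-43367) = 1664*(-1/43367) = -1664/43367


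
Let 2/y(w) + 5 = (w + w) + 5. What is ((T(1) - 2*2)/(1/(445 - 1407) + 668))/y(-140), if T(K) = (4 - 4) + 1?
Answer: 26936/42841 ≈ 0.62874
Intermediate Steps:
T(K) = 1 (T(K) = 0 + 1 = 1)
y(w) = 1/w (y(w) = 2/(-5 + ((w + w) + 5)) = 2/(-5 + (2*w + 5)) = 2/(-5 + (5 + 2*w)) = 2/((2*w)) = 2*(1/(2*w)) = 1/w)
((T(1) - 2*2)/(1/(445 - 1407) + 668))/y(-140) = ((1 - 2*2)/(1/(445 - 1407) + 668))/(1/(-140)) = ((1 - 4)/(1/(-962) + 668))/(-1/140) = -3/(-1/962 + 668)*(-140) = -3/642615/962*(-140) = -3*962/642615*(-140) = -962/214205*(-140) = 26936/42841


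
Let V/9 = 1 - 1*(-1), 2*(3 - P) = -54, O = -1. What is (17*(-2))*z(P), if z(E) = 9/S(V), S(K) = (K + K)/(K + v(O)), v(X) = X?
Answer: -289/2 ≈ -144.50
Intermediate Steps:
P = 30 (P = 3 - ½*(-54) = 3 + 27 = 30)
V = 18 (V = 9*(1 - 1*(-1)) = 9*(1 + 1) = 9*2 = 18)
S(K) = 2*K/(-1 + K) (S(K) = (K + K)/(K - 1) = (2*K)/(-1 + K) = 2*K/(-1 + K))
z(E) = 17/4 (z(E) = 9/((2*18/(-1 + 18))) = 9/((2*18/17)) = 9/((2*18*(1/17))) = 9/(36/17) = 9*(17/36) = 17/4)
(17*(-2))*z(P) = (17*(-2))*(17/4) = -34*17/4 = -289/2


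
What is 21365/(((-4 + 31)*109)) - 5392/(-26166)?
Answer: 95817541/12834423 ≈ 7.4657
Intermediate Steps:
21365/(((-4 + 31)*109)) - 5392/(-26166) = 21365/((27*109)) - 5392*(-1/26166) = 21365/2943 + 2696/13083 = 95817541/12834423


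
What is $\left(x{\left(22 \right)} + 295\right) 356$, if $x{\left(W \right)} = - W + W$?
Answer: $105020$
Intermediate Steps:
$x{\left(W \right)} = 0$
$\left(x{\left(22 \right)} + 295\right) 356 = \left(0 + 295\right) 356 = 295 \cdot 356 = 105020$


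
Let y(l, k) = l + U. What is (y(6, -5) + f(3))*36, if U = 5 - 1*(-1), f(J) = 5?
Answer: 612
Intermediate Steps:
U = 6 (U = 5 + 1 = 6)
y(l, k) = 6 + l (y(l, k) = l + 6 = 6 + l)
(y(6, -5) + f(3))*36 = ((6 + 6) + 5)*36 = (12 + 5)*36 = 17*36 = 612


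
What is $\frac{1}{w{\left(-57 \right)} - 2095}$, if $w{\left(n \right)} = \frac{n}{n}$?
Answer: $- \frac{1}{2094} \approx -0.00047755$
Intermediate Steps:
$w{\left(n \right)} = 1$
$\frac{1}{w{\left(-57 \right)} - 2095} = \frac{1}{1 - 2095} = \frac{1}{-2094} = - \frac{1}{2094}$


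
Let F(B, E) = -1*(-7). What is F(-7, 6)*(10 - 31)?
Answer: -147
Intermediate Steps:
F(B, E) = 7
F(-7, 6)*(10 - 31) = 7*(10 - 31) = 7*(-21) = -147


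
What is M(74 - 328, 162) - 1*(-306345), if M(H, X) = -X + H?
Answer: 305929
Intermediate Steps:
M(H, X) = H - X
M(74 - 328, 162) - 1*(-306345) = ((74 - 328) - 1*162) - 1*(-306345) = (-254 - 162) + 306345 = -416 + 306345 = 305929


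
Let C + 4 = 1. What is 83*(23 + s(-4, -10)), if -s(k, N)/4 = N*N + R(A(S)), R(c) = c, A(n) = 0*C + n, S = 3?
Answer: -32287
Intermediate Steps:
C = -3 (C = -4 + 1 = -3)
A(n) = n (A(n) = 0*(-3) + n = 0 + n = n)
s(k, N) = -12 - 4*N² (s(k, N) = -4*(N*N + 3) = -4*(N² + 3) = -4*(3 + N²) = -12 - 4*N²)
83*(23 + s(-4, -10)) = 83*(23 + (-12 - 4*(-10)²)) = 83*(23 + (-12 - 4*100)) = 83*(23 + (-12 - 400)) = 83*(23 - 412) = 83*(-389) = -32287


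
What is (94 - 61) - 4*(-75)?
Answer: 333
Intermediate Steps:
(94 - 61) - 4*(-75) = 33 - 1*(-300) = 33 + 300 = 333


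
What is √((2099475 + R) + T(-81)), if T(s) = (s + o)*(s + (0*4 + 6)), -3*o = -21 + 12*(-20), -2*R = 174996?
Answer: 3*√223503 ≈ 1418.3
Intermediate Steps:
R = -87498 (R = -½*174996 = -87498)
o = 87 (o = -(-21 + 12*(-20))/3 = -(-21 - 240)/3 = -⅓*(-261) = 87)
T(s) = (6 + s)*(87 + s) (T(s) = (s + 87)*(s + (0*4 + 6)) = (87 + s)*(s + (0 + 6)) = (87 + s)*(s + 6) = (87 + s)*(6 + s) = (6 + s)*(87 + s))
√((2099475 + R) + T(-81)) = √((2099475 - 87498) + (522 + (-81)² + 93*(-81))) = √(2011977 + (522 + 6561 - 7533)) = √(2011977 - 450) = √2011527 = 3*√223503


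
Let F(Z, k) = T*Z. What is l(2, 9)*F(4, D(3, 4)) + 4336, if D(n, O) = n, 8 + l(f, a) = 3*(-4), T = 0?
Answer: 4336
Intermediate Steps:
l(f, a) = -20 (l(f, a) = -8 + 3*(-4) = -8 - 12 = -20)
F(Z, k) = 0 (F(Z, k) = 0*Z = 0)
l(2, 9)*F(4, D(3, 4)) + 4336 = -20*0 + 4336 = 0 + 4336 = 4336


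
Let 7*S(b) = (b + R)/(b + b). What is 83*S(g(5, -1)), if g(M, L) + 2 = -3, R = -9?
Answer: 83/5 ≈ 16.600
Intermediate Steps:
g(M, L) = -5 (g(M, L) = -2 - 3 = -5)
S(b) = (-9 + b)/(14*b) (S(b) = ((b - 9)/(b + b))/7 = ((-9 + b)/((2*b)))/7 = ((-9 + b)*(1/(2*b)))/7 = ((-9 + b)/(2*b))/7 = (-9 + b)/(14*b))
83*S(g(5, -1)) = 83*((1/14)*(-9 - 5)/(-5)) = 83*((1/14)*(-1/5)*(-14)) = 83*(1/5) = 83/5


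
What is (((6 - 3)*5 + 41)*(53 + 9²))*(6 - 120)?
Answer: -855456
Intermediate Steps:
(((6 - 3)*5 + 41)*(53 + 9²))*(6 - 120) = ((3*5 + 41)*(53 + 81))*(-114) = ((15 + 41)*134)*(-114) = (56*134)*(-114) = 7504*(-114) = -855456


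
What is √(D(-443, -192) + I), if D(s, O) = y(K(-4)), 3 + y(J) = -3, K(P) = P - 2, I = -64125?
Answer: I*√64131 ≈ 253.24*I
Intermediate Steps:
K(P) = -2 + P
y(J) = -6 (y(J) = -3 - 3 = -6)
D(s, O) = -6
√(D(-443, -192) + I) = √(-6 - 64125) = √(-64131) = I*√64131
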